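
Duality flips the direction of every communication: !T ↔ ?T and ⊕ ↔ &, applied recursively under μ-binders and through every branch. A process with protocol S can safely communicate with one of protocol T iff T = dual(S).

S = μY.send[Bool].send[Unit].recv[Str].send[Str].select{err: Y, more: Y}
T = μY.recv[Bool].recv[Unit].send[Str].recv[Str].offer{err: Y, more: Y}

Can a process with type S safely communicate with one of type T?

μY | μY  ✓ (μ self-dual)
  send[Bool] | recv[Bool]  ✓
    send[Unit] | recv[Unit]  ✓
      recv[Str] | send[Str]  ✓
        send[Str] | recv[Str]  ✓
          select{err,more} | offer{err,more}  ✓ label sets agree
            case err:
              Y | Y  ✓
            case more:
              Y | Y  ✓

YES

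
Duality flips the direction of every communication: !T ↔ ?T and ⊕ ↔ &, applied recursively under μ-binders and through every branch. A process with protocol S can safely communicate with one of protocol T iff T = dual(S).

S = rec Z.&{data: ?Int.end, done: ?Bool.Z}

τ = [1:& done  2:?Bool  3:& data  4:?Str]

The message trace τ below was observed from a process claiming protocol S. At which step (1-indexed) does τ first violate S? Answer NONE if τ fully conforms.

4

@1 & done  ok  residual = ?Bool.rec Z.…
@2 ?Bool  ok  residual = rec Z.…
@3 & data  ok  residual = ?Int.end
@4 got ?Str, protocol expects ?Int  ✗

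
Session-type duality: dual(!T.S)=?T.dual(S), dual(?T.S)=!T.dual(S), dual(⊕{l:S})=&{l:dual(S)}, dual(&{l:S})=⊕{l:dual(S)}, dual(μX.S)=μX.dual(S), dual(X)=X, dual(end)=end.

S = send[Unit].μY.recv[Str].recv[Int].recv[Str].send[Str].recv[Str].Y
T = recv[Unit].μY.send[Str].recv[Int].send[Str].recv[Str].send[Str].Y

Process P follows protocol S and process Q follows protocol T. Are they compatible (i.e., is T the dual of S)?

send[Unit] ‖ recv[Unit]  ok
  μY ‖ μY  ok (μ self-dual)
    recv[Str] ‖ send[Str]  ok
      recv[Int] ‖ recv[Int]  ✗ same direction on both sides — not dual

NO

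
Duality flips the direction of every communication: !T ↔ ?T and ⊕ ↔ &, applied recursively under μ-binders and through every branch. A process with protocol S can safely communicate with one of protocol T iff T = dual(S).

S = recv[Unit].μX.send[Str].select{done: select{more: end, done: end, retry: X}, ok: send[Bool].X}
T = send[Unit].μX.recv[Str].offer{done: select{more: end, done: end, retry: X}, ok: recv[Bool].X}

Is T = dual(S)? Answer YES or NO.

NO

recv[Unit] vs send[Unit]  match
  μX vs μX  match (rec unchanged)
    send[Str] vs recv[Str]  match
      select{done,ok} vs offer{done,ok}  match labels match
        [done]
          select{more,done,retry} vs select{more,done,retry}  ✗ choice polarity not flipped — not dual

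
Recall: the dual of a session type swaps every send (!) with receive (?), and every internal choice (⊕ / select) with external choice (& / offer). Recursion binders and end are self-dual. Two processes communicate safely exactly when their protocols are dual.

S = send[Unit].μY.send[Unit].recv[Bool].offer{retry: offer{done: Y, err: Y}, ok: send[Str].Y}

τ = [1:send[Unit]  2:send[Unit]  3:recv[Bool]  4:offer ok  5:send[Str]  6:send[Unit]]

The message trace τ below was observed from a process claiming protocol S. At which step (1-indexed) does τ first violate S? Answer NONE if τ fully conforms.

NONE

@1 send[Unit]  ok  cont: μY.…
@2 send[Unit]  ok  cont: recv[Bool].offer{retry: offer{done: μY.…, err: μY.…}, ok: send[Str].μY.…}
@3 recv[Bool]  ok  cont: offer{retry: offer{done: μY.…, err: μY.…}, ok: send[Str].μY.…}
@4 offer ok  ok  cont: send[Str].μY.…
@5 send[Str]  ok  cont: μY.…
@6 send[Unit]  ok  cont: recv[Bool].offer{retry: offer{done: μY.…, err: μY.…}, ok: send[Str].μY.…}
trace exhausted — no violation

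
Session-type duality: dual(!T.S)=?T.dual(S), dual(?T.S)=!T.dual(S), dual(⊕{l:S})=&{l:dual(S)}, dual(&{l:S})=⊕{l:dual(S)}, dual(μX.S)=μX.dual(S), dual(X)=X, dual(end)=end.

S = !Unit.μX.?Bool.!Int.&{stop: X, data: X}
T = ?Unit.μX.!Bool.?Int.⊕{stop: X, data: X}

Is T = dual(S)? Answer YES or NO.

!Unit vs ?Unit  match
  μX vs μX  match (μ self-dual)
    ?Bool vs !Bool  match
      !Int vs ?Int  match
        &{stop,data} vs ⊕{stop,data}  match label sets agree
          [stop]
            X vs X  match
          [data]
            X vs X  match

YES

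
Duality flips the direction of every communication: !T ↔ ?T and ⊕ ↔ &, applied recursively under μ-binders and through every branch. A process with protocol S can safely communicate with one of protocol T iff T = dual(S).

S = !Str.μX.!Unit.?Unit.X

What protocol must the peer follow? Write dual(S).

!Str ↦ ?Str
  μX ↦ μX  (rec unchanged)
    !Unit ↦ ?Unit
      ?Unit ↦ !Unit
        X ↦ X

?Str.μX.?Unit.!Unit.X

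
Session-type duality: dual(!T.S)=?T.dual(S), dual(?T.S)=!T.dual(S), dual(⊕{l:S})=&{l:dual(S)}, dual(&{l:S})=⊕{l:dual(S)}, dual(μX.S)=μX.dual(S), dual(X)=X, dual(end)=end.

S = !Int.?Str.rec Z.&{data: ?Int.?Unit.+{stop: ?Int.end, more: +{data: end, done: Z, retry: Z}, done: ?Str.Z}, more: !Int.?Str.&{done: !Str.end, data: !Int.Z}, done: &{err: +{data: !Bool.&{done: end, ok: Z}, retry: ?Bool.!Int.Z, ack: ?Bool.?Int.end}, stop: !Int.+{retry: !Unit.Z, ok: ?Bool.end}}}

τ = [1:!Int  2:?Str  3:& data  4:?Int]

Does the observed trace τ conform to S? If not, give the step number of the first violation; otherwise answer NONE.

[1] !Int  ok  cont: ?Str.rec Z.…
[2] ?Str  ok  cont: rec Z.…
[3] & data  ok  cont: ?Int.?Unit.+{stop: ?Int.end, more: +{data: end, done: rec Z.…, retry: rec Z.…}, done: ?Str.rec Z.…}
[4] ?Int  ok  cont: ?Unit.+{stop: ?Int.end, more: +{data: end, done: rec Z.…, retry: rec Z.…}, done: ?Str.rec Z.…}
τ conforms to S (length 4)

NONE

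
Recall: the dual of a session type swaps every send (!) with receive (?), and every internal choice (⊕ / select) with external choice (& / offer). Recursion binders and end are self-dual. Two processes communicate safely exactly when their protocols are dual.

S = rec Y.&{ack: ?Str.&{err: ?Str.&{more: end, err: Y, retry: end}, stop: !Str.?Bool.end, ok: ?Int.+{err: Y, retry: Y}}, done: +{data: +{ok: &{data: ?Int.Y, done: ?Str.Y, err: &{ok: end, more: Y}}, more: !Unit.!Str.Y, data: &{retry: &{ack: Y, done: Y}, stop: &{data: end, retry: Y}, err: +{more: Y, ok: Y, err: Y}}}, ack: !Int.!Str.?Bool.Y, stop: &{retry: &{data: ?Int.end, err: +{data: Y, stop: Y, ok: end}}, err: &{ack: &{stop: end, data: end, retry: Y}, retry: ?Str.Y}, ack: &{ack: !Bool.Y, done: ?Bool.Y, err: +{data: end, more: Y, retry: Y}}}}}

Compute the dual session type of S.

rec Y = rec Y  (binder kept)
  &{ack,done} = +{ack,done}  (offer→select)
    • ack:
      ?Str = !Str
        &{err,stop,ok} = +{err,stop,ok}  (offer→select)
          • err:
            ?Str = !Str
              &{more,err,retry} = +{more,err,retry}  (offer→select)
                • more:
                  end self-dual
                • err:
                  Y self-dual
                • retry:
                  end self-dual
          • stop:
            !Str = ?Str
              ?Bool = !Bool
                end self-dual
          • ok:
            ?Int = !Int
              +{err,retry} = &{err,retry}  (internal→external)
                • err:
                  Y self-dual
                • retry:
                  Y self-dual
    • done:
      +{data,ack,stop} = &{data,ack,stop}  (internal→external)
        • data:
          +{ok,more,data} = &{ok,more,data}  (internal→external)
            • ok:
              &{data,done,err} = +{data,done,err}  (offer→select)
                • data:
                  ?Int = !Int
                    Y self-dual
                • done:
                  ?Str = !Str
                    Y self-dual
                • err:
                  &{ok,more} = +{ok,more}  (offer→select)
                    • ok:
                      end self-dual
                    • more:
                      Y self-dual
            • more:
              !Unit = ?Unit
                !Str = ?Str
                  Y self-dual
            • data:
              &{retry,stop,err} = +{retry,stop,err}  (offer→select)
                • retry:
                  &{ack,done} = +{ack,done}  (offer→select)
                    • ack:
                      Y self-dual
                    • done:
                      Y self-dual
                • stop:
                  &{data,retry} = +{data,retry}  (offer→select)
                    • data:
                      end self-dual
                    • retry:
                      Y self-dual
                • err:
                  +{more,ok,err} = &{more,ok,err}  (internal→external)
                    • more:
                      Y self-dual
                    • ok:
                      Y self-dual
                    • err:
                      Y self-dual
        • ack:
          !Int = ?Int
            !Str = ?Str
              ?Bool = !Bool
                Y self-dual
        • stop:
          &{retry,err,ack} = +{retry,err,ack}  (offer→select)
            • retry:
              &{data,err} = +{data,err}  (offer→select)
                • data:
                  ?Int = !Int
                    end self-dual
                • err:
                  +{data,stop,ok} = &{data,stop,ok}  (internal→external)
                    • data:
                      Y self-dual
                    • stop:
                      Y self-dual
                    • ok:
                      end self-dual
            • err:
              &{ack,retry} = +{ack,retry}  (offer→select)
                • ack:
                  &{stop,data,retry} = +{stop,data,retry}  (offer→select)
                    • stop:
                      end self-dual
                    • data:
                      end self-dual
                    • retry:
                      Y self-dual
                • retry:
                  ?Str = !Str
                    Y self-dual
            • ack:
              &{ack,done,err} = +{ack,done,err}  (offer→select)
                • ack:
                  !Bool = ?Bool
                    Y self-dual
                • done:
                  ?Bool = !Bool
                    Y self-dual
                • err:
                  +{data,more,retry} = &{data,more,retry}  (internal→external)
                    • data:
                      end self-dual
                    • more:
                      Y self-dual
                    • retry:
                      Y self-dual

rec Y.+{ack: !Str.+{err: !Str.+{more: end, err: Y, retry: end}, stop: ?Str.!Bool.end, ok: !Int.&{err: Y, retry: Y}}, done: &{data: &{ok: +{data: !Int.Y, done: !Str.Y, err: +{ok: end, more: Y}}, more: ?Unit.?Str.Y, data: +{retry: +{ack: Y, done: Y}, stop: +{data: end, retry: Y}, err: &{more: Y, ok: Y, err: Y}}}, ack: ?Int.?Str.!Bool.Y, stop: +{retry: +{data: !Int.end, err: &{data: Y, stop: Y, ok: end}}, err: +{ack: +{stop: end, data: end, retry: Y}, retry: !Str.Y}, ack: +{ack: ?Bool.Y, done: !Bool.Y, err: &{data: end, more: Y, retry: Y}}}}}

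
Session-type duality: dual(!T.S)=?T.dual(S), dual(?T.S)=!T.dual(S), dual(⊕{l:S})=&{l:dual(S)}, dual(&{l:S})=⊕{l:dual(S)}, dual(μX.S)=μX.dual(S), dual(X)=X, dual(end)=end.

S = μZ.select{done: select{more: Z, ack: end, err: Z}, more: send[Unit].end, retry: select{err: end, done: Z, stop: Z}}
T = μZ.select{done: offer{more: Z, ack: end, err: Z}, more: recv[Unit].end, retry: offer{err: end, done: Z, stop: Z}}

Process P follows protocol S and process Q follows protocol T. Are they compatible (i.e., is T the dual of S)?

NO

μZ ‖ μZ  ok (binder kept)
  select{done,more,retry} ‖ select{done,more,retry}  ✗ choice polarity not flipped — not dual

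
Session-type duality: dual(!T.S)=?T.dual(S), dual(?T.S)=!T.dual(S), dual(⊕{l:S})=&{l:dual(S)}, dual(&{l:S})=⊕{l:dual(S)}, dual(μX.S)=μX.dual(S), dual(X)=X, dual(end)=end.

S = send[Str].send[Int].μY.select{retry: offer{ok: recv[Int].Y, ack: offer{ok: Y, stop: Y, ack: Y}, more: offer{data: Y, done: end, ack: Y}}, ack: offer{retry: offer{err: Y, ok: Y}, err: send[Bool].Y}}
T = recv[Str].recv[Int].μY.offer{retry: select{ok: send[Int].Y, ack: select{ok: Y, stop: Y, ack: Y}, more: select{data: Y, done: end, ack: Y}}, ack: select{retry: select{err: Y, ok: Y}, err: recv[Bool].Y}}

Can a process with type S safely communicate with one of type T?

YES

send[Str] | recv[Str]  ok
  send[Int] | recv[Int]  ok
    μY | μY  ok (binder kept)
      select{retry,ack} | offer{retry,ack}  ok labels match
        • retry:
          offer{ok,ack,more} | select{ok,ack,more}  ok labels match
            • ok:
              recv[Int] | send[Int]  ok
                Y | Y  ok
            • ack:
              offer{ok,stop,ack} | select{ok,stop,ack}  ok labels match
                • ok:
                  Y | Y  ok
                • stop:
                  Y | Y  ok
                • ack:
                  Y | Y  ok
            • more:
              offer{data,done,ack} | select{data,done,ack}  ok labels match
                • data:
                  Y | Y  ok
                • done:
                  end | end  ok
                • ack:
                  Y | Y  ok
        • ack:
          offer{retry,err} | select{retry,err}  ok labels match
            • retry:
              offer{err,ok} | select{err,ok}  ok labels match
                • err:
                  Y | Y  ok
                • ok:
                  Y | Y  ok
            • err:
              send[Bool] | recv[Bool]  ok
                Y | Y  ok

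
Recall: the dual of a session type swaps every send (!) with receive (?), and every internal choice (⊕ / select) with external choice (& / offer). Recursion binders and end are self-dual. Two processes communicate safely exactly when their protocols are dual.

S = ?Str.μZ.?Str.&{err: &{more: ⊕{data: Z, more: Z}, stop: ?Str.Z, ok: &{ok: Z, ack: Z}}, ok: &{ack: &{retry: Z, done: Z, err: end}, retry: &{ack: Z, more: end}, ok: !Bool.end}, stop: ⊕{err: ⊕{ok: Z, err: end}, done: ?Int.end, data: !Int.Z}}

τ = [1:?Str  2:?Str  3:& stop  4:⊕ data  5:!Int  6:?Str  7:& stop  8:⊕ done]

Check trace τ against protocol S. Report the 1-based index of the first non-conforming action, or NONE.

step 1: ?Str  ✓  residual = μZ.…
step 2: ?Str  ✓  residual = &{err: &{more: ⊕{data: μZ.…, more: μZ.…}, stop: ?Str.μZ.…, ok: &{ok: μZ.…, ack: μZ.…}}, ok: &{ack: &{retry: μZ.…, done: μZ.…, err: end}, retry: &{ack: μZ.…, more: end}, ok: !Bool.end}, stop: ⊕{err: ⊕{ok: μZ.…, err: end}, done: ?Int.end, data: !Int.μZ.…}}
step 3: & stop  ✓  residual = ⊕{err: ⊕{ok: μZ.…, err: end}, done: ?Int.end, data: !Int.μZ.…}
step 4: ⊕ data  ✓  residual = !Int.μZ.…
step 5: !Int  ✓  residual = μZ.…
step 6: ?Str  ✓  residual = &{err: &{more: ⊕{data: μZ.…, more: μZ.…}, stop: ?Str.μZ.…, ok: &{ok: μZ.…, ack: μZ.…}}, ok: &{ack: &{retry: μZ.…, done: μZ.…, err: end}, retry: &{ack: μZ.…, more: end}, ok: !Bool.end}, stop: ⊕{err: ⊕{ok: μZ.…, err: end}, done: ?Int.end, data: !Int.μZ.…}}
step 7: & stop  ✓  residual = ⊕{err: ⊕{ok: μZ.…, err: end}, done: ?Int.end, data: !Int.μZ.…}
step 8: ⊕ done  ✓  residual = ?Int.end
τ conforms to S (length 8)

NONE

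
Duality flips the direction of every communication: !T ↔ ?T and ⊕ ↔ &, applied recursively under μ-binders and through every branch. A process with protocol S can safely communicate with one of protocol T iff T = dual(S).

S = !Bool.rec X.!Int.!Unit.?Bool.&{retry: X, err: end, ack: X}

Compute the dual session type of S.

?Bool.rec X.?Int.?Unit.!Bool.+{retry: X, err: end, ack: X}

!Bool → ?Bool
  rec X → rec X  (μ self-dual)
    !Int → ?Int
      !Unit → ?Unit
        ?Bool → !Bool
          &{retry,err,ack} → +{retry,err,ack}  (external→internal)
            • retry:
              X ↦ X
            • err:
              end ↦ end
            • ack:
              X ↦ X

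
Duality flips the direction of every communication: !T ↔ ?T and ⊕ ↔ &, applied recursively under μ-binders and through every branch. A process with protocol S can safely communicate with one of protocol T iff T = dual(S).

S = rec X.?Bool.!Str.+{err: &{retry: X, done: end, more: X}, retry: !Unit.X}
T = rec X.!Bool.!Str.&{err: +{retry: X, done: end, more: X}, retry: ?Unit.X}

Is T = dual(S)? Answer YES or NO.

rec X ‖ rec X  ok (rec unchanged)
  ?Bool ‖ !Bool  ok
    !Str ‖ !Str  ✗ same direction on both sides — not dual

NO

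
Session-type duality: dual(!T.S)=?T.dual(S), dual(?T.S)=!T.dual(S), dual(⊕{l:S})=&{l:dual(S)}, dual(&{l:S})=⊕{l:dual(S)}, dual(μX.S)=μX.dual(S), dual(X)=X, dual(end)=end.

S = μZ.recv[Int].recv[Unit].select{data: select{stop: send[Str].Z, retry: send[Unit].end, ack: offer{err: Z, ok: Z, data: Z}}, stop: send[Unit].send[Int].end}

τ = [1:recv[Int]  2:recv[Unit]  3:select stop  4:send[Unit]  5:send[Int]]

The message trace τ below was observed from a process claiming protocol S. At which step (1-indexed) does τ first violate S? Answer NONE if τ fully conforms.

@1 recv[Int]  ✓  residual = recv[Unit].select{data: select{stop: send[Str].μZ.…, retry: send[Unit].end, ack: offer{err: μZ.…, ok: μZ.…, data: μZ.…}}, stop: send[Unit].send[Int].end}
@2 recv[Unit]  ✓  residual = select{data: select{stop: send[Str].μZ.…, retry: send[Unit].end, ack: offer{err: μZ.…, ok: μZ.…, data: μZ.…}}, stop: send[Unit].send[Int].end}
@3 select stop  ✓  residual = send[Unit].send[Int].end
@4 send[Unit]  ✓  residual = send[Int].end
@5 send[Int]  ✓  residual = end
trace exhausted — no violation

NONE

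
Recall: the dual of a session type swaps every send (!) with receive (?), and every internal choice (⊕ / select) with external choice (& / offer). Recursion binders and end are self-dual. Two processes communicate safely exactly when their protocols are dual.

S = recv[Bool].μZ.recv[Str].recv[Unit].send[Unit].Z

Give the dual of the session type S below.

recv[Bool] = send[Bool]
  μZ = μZ  (rec unchanged)
    recv[Str] = send[Str]
      recv[Unit] = send[Unit]
        send[Unit] = recv[Unit]
          Z ↦ Z

send[Bool].μZ.send[Str].send[Unit].recv[Unit].Z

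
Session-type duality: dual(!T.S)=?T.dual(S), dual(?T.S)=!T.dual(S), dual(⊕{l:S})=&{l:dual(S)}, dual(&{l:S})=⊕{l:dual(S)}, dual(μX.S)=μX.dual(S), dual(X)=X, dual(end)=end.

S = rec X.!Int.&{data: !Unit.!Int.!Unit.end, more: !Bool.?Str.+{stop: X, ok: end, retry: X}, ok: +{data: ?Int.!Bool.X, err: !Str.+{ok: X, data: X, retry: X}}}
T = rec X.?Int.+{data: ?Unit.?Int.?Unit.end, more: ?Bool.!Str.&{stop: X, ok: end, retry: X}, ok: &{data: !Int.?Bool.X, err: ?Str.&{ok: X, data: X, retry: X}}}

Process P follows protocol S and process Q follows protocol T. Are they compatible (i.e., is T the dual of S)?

rec X vs rec X  ok (binder kept)
  !Int vs ?Int  ok
    &{data,more,ok} vs +{data,more,ok}  ok same labels
      • data:
        !Unit vs ?Unit  ok
          !Int vs ?Int  ok
            !Unit vs ?Unit  ok
              end vs end  ok
      • more:
        !Bool vs ?Bool  ok
          ?Str vs !Str  ok
            +{stop,ok,retry} vs &{stop,ok,retry}  ok same labels
              • stop:
                X vs X  ok
              • ok:
                end vs end  ok
              • retry:
                X vs X  ok
      • ok:
        +{data,err} vs &{data,err}  ok same labels
          • data:
            ?Int vs !Int  ok
              !Bool vs ?Bool  ok
                X vs X  ok
          • err:
            !Str vs ?Str  ok
              +{ok,data,retry} vs &{ok,data,retry}  ok same labels
                • ok:
                  X vs X  ok
                • data:
                  X vs X  ok
                • retry:
                  X vs X  ok

YES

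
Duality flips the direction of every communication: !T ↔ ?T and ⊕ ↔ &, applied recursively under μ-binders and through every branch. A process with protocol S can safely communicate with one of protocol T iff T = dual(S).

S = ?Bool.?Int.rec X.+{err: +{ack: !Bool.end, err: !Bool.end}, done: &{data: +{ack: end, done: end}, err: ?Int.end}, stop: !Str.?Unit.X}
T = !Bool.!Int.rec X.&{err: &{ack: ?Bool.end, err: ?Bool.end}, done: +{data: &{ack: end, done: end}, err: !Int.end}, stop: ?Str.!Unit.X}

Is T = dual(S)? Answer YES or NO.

YES

?Bool | !Bool  ✓
  ?Int | !Int  ✓
    rec X | rec X  ✓ (μ self-dual)
      +{err,done,stop} | &{err,done,stop}  ✓ same labels
        [err]
          +{ack,err} | &{ack,err}  ✓ same labels
            [ack]
              !Bool | ?Bool  ✓
                end | end  ✓
            [err]
              !Bool | ?Bool  ✓
                end | end  ✓
        [done]
          &{data,err} | +{data,err}  ✓ same labels
            [data]
              +{ack,done} | &{ack,done}  ✓ same labels
                [ack]
                  end | end  ✓
                [done]
                  end | end  ✓
            [err]
              ?Int | !Int  ✓
                end | end  ✓
        [stop]
          !Str | ?Str  ✓
            ?Unit | !Unit  ✓
              X | X  ✓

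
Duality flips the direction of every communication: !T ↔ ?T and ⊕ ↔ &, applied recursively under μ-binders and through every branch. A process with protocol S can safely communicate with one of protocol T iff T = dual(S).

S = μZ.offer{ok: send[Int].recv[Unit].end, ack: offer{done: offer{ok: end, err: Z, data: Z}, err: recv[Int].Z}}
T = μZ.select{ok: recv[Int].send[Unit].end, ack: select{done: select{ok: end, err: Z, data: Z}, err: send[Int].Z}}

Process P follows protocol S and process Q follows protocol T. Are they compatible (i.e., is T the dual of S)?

μZ | μZ  ✓ (binder kept)
  offer{ok,ack} | select{ok,ack}  ✓ labels match
    case ok:
      send[Int] | recv[Int]  ✓
        recv[Unit] | send[Unit]  ✓
          end | end  ✓
    case ack:
      offer{done,err} | select{done,err}  ✓ labels match
        case done:
          offer{ok,err,data} | select{ok,err,data}  ✓ labels match
            case ok:
              end | end  ✓
            case err:
              Z | Z  ✓
            case data:
              Z | Z  ✓
        case err:
          recv[Int] | send[Int]  ✓
            Z | Z  ✓

YES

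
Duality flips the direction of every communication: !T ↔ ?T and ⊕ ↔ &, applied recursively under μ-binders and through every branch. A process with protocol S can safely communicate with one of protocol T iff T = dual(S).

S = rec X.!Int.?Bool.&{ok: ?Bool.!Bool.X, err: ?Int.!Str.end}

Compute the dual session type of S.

rec X ↦ rec X  (μ self-dual)
  !Int ↦ ?Int
    ?Bool ↦ !Bool
      &{ok,err} ↦ +{ok,err}  (external→internal)
        [ok]
          ?Bool ↦ !Bool
            !Bool ↦ ?Bool
              X ↦ X
        [err]
          ?Int ↦ !Int
            !Str ↦ ?Str
              end ↦ end

rec X.?Int.!Bool.+{ok: !Bool.?Bool.X, err: !Int.?Str.end}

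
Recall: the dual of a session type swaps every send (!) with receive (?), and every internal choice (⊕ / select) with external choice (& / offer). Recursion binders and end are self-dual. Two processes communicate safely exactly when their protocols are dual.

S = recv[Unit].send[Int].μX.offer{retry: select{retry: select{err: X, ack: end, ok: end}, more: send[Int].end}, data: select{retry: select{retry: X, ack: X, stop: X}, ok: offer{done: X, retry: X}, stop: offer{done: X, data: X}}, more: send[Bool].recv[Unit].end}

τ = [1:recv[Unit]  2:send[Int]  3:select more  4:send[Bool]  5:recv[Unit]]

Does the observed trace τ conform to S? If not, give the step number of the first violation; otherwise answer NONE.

[1] recv[Unit]  match  cont: send[Int].μX.…
[2] send[Int]  match  cont: μX.…
[3] got select more, protocol expects offer retry or offer data or offer more  ✗

3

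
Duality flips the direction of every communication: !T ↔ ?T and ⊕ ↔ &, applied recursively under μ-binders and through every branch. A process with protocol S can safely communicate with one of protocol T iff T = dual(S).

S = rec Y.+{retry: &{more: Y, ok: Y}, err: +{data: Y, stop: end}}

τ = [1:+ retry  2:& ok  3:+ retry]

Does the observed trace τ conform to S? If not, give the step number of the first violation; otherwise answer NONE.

step 1: + retry  match  now at &{more: rec Y.…, ok: rec Y.…}
step 2: & ok  match  now at rec Y.…
step 3: + retry  match  now at &{more: rec Y.…, ok: rec Y.…}
trace exhausted — no violation

NONE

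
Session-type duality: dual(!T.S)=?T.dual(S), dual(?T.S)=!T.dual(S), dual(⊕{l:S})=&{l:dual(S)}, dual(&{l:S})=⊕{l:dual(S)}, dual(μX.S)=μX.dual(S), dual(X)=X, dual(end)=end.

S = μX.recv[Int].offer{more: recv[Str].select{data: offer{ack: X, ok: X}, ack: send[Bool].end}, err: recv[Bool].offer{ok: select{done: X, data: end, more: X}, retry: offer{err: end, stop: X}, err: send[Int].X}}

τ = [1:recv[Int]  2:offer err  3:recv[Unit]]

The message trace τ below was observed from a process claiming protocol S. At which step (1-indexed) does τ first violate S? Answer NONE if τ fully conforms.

@1 recv[Int]  ✓  state: offer{more: recv[Str].select{data: offer{ack: μX.…, ok: μX.…}, ack: send[Bool].end}, err: recv[Bool].offer{ok: select{done: μX.…, data: end, more: μX.…}, retry: offer{err: end, stop: μX.…}, err: send[Int].μX.…}}
@2 offer err  ✓  state: recv[Bool].offer{ok: select{done: μX.…, data: end, more: μX.…}, retry: offer{err: end, stop: μX.…}, err: send[Int].μX.…}
@3 got recv[Unit], protocol expects recv[Bool]  ✗

3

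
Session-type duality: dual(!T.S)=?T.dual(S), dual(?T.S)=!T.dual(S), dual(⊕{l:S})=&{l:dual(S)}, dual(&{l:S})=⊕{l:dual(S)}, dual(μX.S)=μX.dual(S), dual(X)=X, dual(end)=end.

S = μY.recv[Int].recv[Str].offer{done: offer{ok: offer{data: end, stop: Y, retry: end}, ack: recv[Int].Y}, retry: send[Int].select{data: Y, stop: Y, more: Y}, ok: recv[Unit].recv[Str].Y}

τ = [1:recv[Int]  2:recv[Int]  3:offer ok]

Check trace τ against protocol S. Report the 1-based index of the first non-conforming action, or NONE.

@1 recv[Int]  ok  cont: recv[Str].offer{done: offer{ok: offer{data: end, stop: μY.…, retry: end}, ack: recv[Int].μY.…}, retry: send[Int].select{data: μY.…, stop: μY.…, more: μY.…}, ok: recv[Unit].recv[Str].μY.…}
@2 got recv[Int], protocol expects recv[Str]  ✗

2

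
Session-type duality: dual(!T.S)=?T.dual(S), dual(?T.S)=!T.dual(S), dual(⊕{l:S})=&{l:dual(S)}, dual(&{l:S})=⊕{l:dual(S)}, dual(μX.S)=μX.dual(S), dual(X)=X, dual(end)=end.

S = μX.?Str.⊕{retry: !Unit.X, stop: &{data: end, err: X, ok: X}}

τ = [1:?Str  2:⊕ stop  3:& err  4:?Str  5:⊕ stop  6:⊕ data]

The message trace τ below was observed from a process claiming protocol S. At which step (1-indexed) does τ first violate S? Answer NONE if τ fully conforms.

step 1: ?Str  match  residual = ⊕{retry: !Unit.μX.…, stop: &{data: end, err: μX.…, ok: μX.…}}
step 2: ⊕ stop  match  residual = &{data: end, err: μX.…, ok: μX.…}
step 3: & err  match  residual = μX.…
step 4: ?Str  match  residual = ⊕{retry: !Unit.μX.…, stop: &{data: end, err: μX.…, ok: μX.…}}
step 5: ⊕ stop  match  residual = &{data: end, err: μX.…, ok: μX.…}
step 6: got ⊕ data, protocol expects & data or & err or & ok  ✗

6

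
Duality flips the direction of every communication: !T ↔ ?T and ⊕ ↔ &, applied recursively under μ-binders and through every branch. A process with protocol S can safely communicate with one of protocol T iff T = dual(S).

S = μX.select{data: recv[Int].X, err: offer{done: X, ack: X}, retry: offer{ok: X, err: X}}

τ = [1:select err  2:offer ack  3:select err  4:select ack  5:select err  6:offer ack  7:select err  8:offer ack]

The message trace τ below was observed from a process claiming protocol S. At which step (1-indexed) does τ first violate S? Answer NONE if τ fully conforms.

4

@1 select err  ok  cont: offer{done: μX.…, ack: μX.…}
@2 offer ack  ok  cont: μX.…
@3 select err  ok  cont: offer{done: μX.…, ack: μX.…}
@4 got select ack, protocol expects offer done or offer ack  ✗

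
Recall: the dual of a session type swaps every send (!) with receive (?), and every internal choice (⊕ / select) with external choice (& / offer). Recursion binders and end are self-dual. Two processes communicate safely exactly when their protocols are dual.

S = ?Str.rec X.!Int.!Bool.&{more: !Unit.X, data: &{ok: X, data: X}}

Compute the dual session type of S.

!Str.rec X.?Int.?Bool.+{more: ?Unit.X, data: +{ok: X, data: X}}

?Str = !Str
  rec X = rec X  (binder kept)
    !Int = ?Int
      !Bool = ?Bool
        &{more,data} = +{more,data}  (&→⊕)
          [more]
            !Unit = ?Unit
              dual(X) = X
          [data]
            &{ok,data} = +{ok,data}  (&→⊕)
              [ok]
                dual(X) = X
              [data]
                dual(X) = X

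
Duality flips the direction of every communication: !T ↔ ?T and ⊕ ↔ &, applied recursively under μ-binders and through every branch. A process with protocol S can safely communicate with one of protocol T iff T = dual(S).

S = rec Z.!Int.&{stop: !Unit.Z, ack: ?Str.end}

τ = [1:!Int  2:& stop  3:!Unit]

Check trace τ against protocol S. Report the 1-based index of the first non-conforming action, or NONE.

NONE

[1] !Int  match  residual = &{stop: !Unit.rec Z.…, ack: ?Str.end}
[2] & stop  match  residual = !Unit.rec Z.…
[3] !Unit  match  residual = rec Z.…
τ conforms to S (length 3)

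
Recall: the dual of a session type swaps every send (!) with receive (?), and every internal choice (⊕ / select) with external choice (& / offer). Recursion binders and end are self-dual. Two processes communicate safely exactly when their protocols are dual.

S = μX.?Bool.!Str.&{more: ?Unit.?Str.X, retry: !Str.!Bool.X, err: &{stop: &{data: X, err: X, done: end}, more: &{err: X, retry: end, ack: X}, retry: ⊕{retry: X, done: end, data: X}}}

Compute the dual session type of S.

μX ↦ μX  (binder kept)
  ?Bool ↦ !Bool
    !Str ↦ ?Str
      &{more,retry,err} ↦ ⊕{more,retry,err}  (external→internal)
        • more:
          ?Unit ↦ !Unit
            ?Str ↦ !Str
              X ↦ X
        • retry:
          !Str ↦ ?Str
            !Bool ↦ ?Bool
              X ↦ X
        • err:
          &{stop,more,retry} ↦ ⊕{stop,more,retry}  (external→internal)
            • stop:
              &{data,err,done} ↦ ⊕{data,err,done}  (external→internal)
                • data:
                  X ↦ X
                • err:
                  X ↦ X
                • done:
                  end ↦ end
            • more:
              &{err,retry,ack} ↦ ⊕{err,retry,ack}  (external→internal)
                • err:
                  X ↦ X
                • retry:
                  end ↦ end
                • ack:
                  X ↦ X
            • retry:
              ⊕{retry,done,data} ↦ &{retry,done,data}  (select→offer)
                • retry:
                  X ↦ X
                • done:
                  end ↦ end
                • data:
                  X ↦ X

μX.!Bool.?Str.⊕{more: !Unit.!Str.X, retry: ?Str.?Bool.X, err: ⊕{stop: ⊕{data: X, err: X, done: end}, more: ⊕{err: X, retry: end, ack: X}, retry: &{retry: X, done: end, data: X}}}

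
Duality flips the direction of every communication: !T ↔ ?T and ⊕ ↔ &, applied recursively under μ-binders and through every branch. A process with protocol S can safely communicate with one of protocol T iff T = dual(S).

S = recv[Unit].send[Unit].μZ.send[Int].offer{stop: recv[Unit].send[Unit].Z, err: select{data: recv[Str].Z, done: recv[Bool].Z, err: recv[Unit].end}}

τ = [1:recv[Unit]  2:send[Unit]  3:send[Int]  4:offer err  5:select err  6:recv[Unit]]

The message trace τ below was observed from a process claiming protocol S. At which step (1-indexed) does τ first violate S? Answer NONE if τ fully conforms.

NONE

step 1: recv[Unit]  ok  now at send[Unit].μZ.…
step 2: send[Unit]  ok  now at μZ.…
step 3: send[Int]  ok  now at offer{stop: recv[Unit].send[Unit].μZ.…, err: select{data: recv[Str].μZ.…, done: recv[Bool].μZ.…, err: recv[Unit].end}}
step 4: offer err  ok  now at select{data: recv[Str].μZ.…, done: recv[Bool].μZ.…, err: recv[Unit].end}
step 5: select err  ok  now at recv[Unit].end
step 6: recv[Unit]  ok  now at end
all 6 steps conform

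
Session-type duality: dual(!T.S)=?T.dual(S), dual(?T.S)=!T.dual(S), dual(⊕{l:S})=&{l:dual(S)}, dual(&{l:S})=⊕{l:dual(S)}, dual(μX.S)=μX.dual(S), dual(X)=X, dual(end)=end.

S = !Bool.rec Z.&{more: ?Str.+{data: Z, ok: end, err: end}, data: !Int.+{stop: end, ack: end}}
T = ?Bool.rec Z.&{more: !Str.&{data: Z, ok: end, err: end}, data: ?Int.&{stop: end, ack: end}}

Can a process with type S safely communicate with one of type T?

NO

!Bool ‖ ?Bool  ✓
  rec Z ‖ rec Z  ✓ (binder kept)
    &{more,data} ‖ &{more,data}  ✗ choice polarity not flipped — not dual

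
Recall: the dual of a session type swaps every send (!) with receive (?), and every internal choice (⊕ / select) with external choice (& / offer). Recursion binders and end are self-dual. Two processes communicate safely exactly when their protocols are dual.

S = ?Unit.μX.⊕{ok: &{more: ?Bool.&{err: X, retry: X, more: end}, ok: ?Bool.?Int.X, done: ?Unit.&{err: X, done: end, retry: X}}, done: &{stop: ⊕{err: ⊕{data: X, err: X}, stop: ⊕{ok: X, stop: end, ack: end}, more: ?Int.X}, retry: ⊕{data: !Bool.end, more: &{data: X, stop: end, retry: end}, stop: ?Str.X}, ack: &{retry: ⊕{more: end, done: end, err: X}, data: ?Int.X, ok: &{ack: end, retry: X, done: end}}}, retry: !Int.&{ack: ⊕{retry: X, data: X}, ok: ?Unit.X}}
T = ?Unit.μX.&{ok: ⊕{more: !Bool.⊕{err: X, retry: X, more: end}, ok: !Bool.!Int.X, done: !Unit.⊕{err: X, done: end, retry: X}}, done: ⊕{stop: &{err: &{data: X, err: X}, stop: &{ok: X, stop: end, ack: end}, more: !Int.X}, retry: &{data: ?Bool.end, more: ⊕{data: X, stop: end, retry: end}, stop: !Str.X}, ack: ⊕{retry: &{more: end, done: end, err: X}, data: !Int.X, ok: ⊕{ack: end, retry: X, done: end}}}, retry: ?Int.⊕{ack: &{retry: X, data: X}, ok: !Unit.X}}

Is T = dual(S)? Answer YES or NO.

?Unit ‖ ?Unit  ✗ same direction on both sides — not dual

NO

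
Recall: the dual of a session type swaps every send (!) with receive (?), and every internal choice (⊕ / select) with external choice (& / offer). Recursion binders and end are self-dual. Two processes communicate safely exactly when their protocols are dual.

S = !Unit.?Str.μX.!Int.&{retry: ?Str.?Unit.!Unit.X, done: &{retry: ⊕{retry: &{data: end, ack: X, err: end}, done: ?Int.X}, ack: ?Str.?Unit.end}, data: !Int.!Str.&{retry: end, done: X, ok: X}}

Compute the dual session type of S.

!Unit → ?Unit
  ?Str → !Str
    μX → μX  (rec unchanged)
      !Int → ?Int
        &{retry,done,data} → ⊕{retry,done,data}  (offer→select)
          case retry:
            ?Str → !Str
              ?Unit → !Unit
                !Unit → ?Unit
                  X self-dual
          case done:
            &{retry,ack} → ⊕{retry,ack}  (offer→select)
              case retry:
                ⊕{retry,done} → &{retry,done}  (select→offer)
                  case retry:
                    &{data,ack,err} → ⊕{data,ack,err}  (offer→select)
                      case data:
                        end self-dual
                      case ack:
                        X self-dual
                      case err:
                        end self-dual
                  case done:
                    ?Int → !Int
                      X self-dual
              case ack:
                ?Str → !Str
                  ?Unit → !Unit
                    end self-dual
          case data:
            !Int → ?Int
              !Str → ?Str
                &{retry,done,ok} → ⊕{retry,done,ok}  (offer→select)
                  case retry:
                    end self-dual
                  case done:
                    X self-dual
                  case ok:
                    X self-dual

?Unit.!Str.μX.?Int.⊕{retry: !Str.!Unit.?Unit.X, done: ⊕{retry: &{retry: ⊕{data: end, ack: X, err: end}, done: !Int.X}, ack: !Str.!Unit.end}, data: ?Int.?Str.⊕{retry: end, done: X, ok: X}}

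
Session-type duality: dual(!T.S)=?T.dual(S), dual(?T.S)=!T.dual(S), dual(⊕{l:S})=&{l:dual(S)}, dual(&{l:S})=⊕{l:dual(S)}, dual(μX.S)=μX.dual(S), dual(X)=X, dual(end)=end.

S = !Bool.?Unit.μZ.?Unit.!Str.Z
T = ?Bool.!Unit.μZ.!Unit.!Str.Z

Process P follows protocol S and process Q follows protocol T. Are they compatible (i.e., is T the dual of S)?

!Bool | ?Bool  ok
  ?Unit | !Unit  ok
    μZ | μZ  ok (rec unchanged)
      ?Unit | !Unit  ok
        !Str | !Str  ✗ same direction on both sides — not dual

NO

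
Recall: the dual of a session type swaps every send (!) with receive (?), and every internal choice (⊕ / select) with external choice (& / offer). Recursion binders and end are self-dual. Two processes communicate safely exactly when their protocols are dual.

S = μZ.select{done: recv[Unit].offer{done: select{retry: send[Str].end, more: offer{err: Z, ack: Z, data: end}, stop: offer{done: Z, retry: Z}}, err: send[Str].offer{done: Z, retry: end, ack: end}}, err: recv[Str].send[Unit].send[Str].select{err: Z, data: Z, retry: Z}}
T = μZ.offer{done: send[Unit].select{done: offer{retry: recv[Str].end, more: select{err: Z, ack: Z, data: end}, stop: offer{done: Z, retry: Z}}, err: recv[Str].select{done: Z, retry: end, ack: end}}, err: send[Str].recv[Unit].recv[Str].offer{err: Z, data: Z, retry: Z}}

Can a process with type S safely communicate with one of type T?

NO

μZ vs μZ  match (rec unchanged)
  select{done,err} vs offer{done,err}  match same labels
    • done:
      recv[Unit] vs send[Unit]  match
        offer{done,err} vs select{done,err}  match same labels
          • done:
            select{retry,more,stop} vs offer{retry,more,stop}  match same labels
              • retry:
                send[Str] vs recv[Str]  match
                  end vs end  match
              • more:
                offer{err,ack,data} vs select{err,ack,data}  match same labels
                  • err:
                    Z vs Z  match
                  • ack:
                    Z vs Z  match
                  • data:
                    end vs end  match
              • stop:
                offer{done,retry} vs offer{done,retry}  ✗ choice polarity not flipped — not dual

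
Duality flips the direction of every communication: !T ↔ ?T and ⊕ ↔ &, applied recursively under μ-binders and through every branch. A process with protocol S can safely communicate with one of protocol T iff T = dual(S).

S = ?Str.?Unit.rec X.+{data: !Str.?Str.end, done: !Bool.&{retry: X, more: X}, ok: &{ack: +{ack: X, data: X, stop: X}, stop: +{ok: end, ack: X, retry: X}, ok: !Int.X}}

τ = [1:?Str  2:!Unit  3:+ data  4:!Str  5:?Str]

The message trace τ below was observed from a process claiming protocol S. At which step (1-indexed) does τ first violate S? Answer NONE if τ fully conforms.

step 1: ?Str  ok  now at ?Unit.rec X.…
step 2: got !Unit, protocol expects ?Unit  ✗

2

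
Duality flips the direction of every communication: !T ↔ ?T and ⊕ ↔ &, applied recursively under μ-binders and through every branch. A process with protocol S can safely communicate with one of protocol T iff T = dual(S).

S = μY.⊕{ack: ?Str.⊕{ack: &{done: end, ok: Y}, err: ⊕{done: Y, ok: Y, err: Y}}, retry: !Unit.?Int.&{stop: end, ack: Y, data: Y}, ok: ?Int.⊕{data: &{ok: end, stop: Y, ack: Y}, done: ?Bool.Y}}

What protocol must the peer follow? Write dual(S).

μY = μY  (μ self-dual)
  ⊕{ack,retry,ok} = &{ack,retry,ok}  (⊕→&)
    case ack:
      ?Str = !Str
        ⊕{ack,err} = &{ack,err}  (⊕→&)
          case ack:
            &{done,ok} = ⊕{done,ok}  (&→⊕)
              case done:
                end ↦ end
              case ok:
                Y ↦ Y
          case err:
            ⊕{done,ok,err} = &{done,ok,err}  (⊕→&)
              case done:
                Y ↦ Y
              case ok:
                Y ↦ Y
              case err:
                Y ↦ Y
    case retry:
      !Unit = ?Unit
        ?Int = !Int
          &{stop,ack,data} = ⊕{stop,ack,data}  (&→⊕)
            case stop:
              end ↦ end
            case ack:
              Y ↦ Y
            case data:
              Y ↦ Y
    case ok:
      ?Int = !Int
        ⊕{data,done} = &{data,done}  (⊕→&)
          case data:
            &{ok,stop,ack} = ⊕{ok,stop,ack}  (&→⊕)
              case ok:
                end ↦ end
              case stop:
                Y ↦ Y
              case ack:
                Y ↦ Y
          case done:
            ?Bool = !Bool
              Y ↦ Y

μY.&{ack: !Str.&{ack: ⊕{done: end, ok: Y}, err: &{done: Y, ok: Y, err: Y}}, retry: ?Unit.!Int.⊕{stop: end, ack: Y, data: Y}, ok: !Int.&{data: ⊕{ok: end, stop: Y, ack: Y}, done: !Bool.Y}}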